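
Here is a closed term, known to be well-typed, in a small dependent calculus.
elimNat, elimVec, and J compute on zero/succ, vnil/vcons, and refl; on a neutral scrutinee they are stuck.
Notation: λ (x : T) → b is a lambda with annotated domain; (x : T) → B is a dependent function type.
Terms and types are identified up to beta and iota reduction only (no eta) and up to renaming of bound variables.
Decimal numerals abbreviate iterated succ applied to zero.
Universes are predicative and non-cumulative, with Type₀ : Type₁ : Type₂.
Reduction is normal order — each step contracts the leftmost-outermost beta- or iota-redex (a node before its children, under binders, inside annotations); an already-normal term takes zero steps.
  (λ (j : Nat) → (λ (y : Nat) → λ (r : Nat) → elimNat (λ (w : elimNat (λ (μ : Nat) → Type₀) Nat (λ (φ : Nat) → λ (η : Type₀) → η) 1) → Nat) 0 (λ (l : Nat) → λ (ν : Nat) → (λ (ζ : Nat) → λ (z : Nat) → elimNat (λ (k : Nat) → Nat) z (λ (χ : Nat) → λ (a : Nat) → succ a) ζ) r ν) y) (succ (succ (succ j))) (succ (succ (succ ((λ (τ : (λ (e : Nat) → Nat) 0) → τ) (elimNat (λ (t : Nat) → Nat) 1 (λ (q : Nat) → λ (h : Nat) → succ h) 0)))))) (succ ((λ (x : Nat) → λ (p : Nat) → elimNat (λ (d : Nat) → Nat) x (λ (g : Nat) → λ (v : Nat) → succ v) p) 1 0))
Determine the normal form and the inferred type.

resulting normal form:
  20
the term's type:
  Nat


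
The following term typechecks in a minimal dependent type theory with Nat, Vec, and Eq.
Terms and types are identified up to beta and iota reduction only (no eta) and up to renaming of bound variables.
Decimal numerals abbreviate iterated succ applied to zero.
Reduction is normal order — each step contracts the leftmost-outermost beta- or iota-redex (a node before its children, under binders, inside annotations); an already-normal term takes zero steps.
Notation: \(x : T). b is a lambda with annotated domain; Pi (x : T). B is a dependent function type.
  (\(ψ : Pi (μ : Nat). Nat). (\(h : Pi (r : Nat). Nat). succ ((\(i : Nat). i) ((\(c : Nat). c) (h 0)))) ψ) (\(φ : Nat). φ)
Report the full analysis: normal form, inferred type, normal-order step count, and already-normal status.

reduced normal form:
  1
the term's type:
  Nat
normal-order step count: 5
term was already normal: no
first redex: a beta-redex


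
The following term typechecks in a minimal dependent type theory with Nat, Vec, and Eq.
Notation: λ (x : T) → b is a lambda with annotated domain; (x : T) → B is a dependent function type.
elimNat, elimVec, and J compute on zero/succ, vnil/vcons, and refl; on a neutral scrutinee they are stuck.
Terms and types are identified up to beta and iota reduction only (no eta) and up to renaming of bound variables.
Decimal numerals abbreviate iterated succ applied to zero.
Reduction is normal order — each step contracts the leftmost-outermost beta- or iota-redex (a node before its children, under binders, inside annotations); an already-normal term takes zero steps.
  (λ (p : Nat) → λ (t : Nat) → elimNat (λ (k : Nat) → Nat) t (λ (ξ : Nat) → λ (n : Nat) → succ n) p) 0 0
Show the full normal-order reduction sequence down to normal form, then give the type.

normal-order reduction sequence:
  (λ (p : Nat) → λ (t : Nat) → elimNat (λ (k : Nat) → Nat) t (λ (ξ : Nat) → λ (n : Nat) → succ n) p) 0 0
  ~> (λ (p : Nat) → elimNat (λ (t : Nat) → Nat) p (λ (k : Nat) → λ (ξ : Nat) → succ ξ) 0) 0
  ~> elimNat (λ (p : Nat) → Nat) 0 (λ (t : Nat) → λ (k : Nat) → succ k) 0
  ~> 0
type:
  Nat


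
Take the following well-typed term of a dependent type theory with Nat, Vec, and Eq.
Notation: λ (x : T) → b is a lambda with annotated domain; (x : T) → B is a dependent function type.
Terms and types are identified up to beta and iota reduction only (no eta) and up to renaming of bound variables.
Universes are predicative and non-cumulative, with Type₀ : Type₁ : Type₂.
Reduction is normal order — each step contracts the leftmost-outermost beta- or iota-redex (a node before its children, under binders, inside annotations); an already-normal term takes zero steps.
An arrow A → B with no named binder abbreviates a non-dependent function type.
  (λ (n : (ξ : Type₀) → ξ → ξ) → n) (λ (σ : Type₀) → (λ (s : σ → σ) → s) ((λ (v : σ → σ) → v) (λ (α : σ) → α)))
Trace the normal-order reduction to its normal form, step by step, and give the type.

reduction (normal order):
  (λ (n : (ξ : Type₀) → ξ → ξ) → n) (λ (σ : Type₀) → (λ (s : σ → σ) → s) ((λ (v : σ → σ) → v) (λ (α : σ) → α)))
  ~> λ (n : Type₀) → (λ (ξ : n → n) → ξ) ((λ (σ : n → n) → σ) (λ (s : n) → s))
  ~> λ (n : Type₀) → (λ (ξ : n → n) → ξ) (λ (σ : n) → σ)
  ~> λ (n : Type₀) → λ (ξ : n) → ξ
the term's type:
  (n : Type₀) → n → n


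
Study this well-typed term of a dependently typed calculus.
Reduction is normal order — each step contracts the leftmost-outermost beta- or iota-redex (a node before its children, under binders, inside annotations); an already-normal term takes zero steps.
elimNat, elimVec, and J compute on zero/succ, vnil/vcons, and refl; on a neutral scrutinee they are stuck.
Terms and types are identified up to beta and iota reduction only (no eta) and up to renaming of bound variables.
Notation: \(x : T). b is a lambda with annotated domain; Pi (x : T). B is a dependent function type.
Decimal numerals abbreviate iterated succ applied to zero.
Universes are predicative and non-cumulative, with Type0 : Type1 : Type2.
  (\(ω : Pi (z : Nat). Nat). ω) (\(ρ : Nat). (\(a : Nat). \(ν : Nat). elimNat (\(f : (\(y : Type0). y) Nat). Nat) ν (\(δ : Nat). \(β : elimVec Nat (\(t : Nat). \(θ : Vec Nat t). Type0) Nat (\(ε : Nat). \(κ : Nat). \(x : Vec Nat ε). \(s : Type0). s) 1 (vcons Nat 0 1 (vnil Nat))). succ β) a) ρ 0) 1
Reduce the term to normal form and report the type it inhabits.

normal form:
  1
type:
  Nat


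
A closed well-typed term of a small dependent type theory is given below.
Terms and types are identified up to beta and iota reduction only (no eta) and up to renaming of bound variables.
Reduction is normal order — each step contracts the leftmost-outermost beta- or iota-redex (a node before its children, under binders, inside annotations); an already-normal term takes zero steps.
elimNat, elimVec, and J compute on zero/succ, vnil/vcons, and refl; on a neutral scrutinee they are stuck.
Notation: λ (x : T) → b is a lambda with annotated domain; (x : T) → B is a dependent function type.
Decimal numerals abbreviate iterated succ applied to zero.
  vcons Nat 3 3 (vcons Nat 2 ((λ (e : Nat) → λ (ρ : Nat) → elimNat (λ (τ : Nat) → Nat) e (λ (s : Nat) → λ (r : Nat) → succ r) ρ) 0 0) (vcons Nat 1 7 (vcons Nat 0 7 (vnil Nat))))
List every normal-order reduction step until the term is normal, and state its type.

normal-order reduction sequence:
  vcons Nat 3 3 (vcons Nat 2 ((λ (e : Nat) → λ (ρ : Nat) → elimNat (λ (τ : Nat) → Nat) e (λ (s : Nat) → λ (r : Nat) → succ r) ρ) 0 0) (vcons Nat 1 7 (vcons Nat 0 7 (vnil Nat))))
  ~> vcons Nat 3 3 (vcons Nat 2 ((λ (e : Nat) → elimNat (λ (ρ : Nat) → Nat) 0 (λ (τ : Nat) → λ (s : Nat) → succ s) e) 0) (vcons Nat 1 7 (vcons Nat 0 7 (vnil Nat))))
  ~> vcons Nat 3 3 (vcons Nat 2 (elimNat (λ (e : Nat) → Nat) 0 (λ (ρ : Nat) → λ (τ : Nat) → succ τ) 0) (vcons Nat 1 7 (vcons Nat 0 7 (vnil Nat))))
  ~> vcons Nat 3 3 (vcons Nat 2 0 (vcons Nat 1 7 (vcons Nat 0 7 (vnil Nat))))
inferred type:
  Vec Nat 4


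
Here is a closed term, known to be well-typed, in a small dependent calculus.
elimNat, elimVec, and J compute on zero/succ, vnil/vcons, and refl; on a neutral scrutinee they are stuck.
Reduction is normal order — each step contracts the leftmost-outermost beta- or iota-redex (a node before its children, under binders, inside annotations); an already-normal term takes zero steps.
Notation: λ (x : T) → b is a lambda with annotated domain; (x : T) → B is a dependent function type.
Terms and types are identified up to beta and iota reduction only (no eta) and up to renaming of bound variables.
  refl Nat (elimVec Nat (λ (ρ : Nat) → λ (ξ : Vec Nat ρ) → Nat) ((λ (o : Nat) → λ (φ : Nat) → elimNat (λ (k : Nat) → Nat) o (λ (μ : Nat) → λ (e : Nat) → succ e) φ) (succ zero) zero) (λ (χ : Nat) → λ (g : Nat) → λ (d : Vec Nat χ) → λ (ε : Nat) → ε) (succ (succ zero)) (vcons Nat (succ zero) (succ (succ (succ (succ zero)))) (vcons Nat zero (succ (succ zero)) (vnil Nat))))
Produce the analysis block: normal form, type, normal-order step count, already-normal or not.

normal form:
  refl Nat (succ zero)
the term's type:
  Eq Nat (succ zero) (succ zero)
normal-order step count: 14
already normal: no
first contracted redex: an elimVec iota-redex


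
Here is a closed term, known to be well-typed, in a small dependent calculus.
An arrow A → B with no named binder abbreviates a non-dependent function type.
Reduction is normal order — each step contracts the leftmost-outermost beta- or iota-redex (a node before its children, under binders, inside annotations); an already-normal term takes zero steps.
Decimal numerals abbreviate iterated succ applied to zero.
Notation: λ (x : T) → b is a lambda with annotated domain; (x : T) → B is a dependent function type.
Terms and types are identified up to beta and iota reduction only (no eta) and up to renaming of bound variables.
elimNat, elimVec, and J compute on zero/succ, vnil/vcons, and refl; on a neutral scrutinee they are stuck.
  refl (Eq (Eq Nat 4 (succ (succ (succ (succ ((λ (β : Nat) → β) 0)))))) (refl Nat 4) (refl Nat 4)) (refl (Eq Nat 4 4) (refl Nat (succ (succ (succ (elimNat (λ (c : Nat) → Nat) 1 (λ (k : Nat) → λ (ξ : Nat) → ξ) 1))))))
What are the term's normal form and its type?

reduced normal form:
  refl (Eq (Eq Nat 4 4) (refl Nat 4) (refl Nat 4)) (refl (Eq Nat 4 4) (refl Nat 4))
inferred type:
  Eq (Eq (Eq Nat 4 4) (refl Nat 4) (refl Nat 4)) (refl (Eq Nat 4 4) (refl Nat 4)) (refl (Eq Nat 4 4) (refl Nat 4))
observation: contracting a beta-redex first, the term normalizes in 5 steps.


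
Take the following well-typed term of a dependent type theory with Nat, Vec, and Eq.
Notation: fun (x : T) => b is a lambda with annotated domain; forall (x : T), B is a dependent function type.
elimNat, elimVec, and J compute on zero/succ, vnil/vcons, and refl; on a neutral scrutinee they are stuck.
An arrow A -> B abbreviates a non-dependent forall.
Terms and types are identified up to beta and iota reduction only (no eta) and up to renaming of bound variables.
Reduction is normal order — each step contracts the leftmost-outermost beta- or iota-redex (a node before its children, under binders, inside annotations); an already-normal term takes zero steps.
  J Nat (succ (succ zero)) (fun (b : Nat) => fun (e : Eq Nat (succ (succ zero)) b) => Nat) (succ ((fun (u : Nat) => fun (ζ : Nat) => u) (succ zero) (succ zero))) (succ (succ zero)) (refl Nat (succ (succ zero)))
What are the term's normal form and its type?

reduced normal form:
  succ (succ zero)
inferred type:
  Nat


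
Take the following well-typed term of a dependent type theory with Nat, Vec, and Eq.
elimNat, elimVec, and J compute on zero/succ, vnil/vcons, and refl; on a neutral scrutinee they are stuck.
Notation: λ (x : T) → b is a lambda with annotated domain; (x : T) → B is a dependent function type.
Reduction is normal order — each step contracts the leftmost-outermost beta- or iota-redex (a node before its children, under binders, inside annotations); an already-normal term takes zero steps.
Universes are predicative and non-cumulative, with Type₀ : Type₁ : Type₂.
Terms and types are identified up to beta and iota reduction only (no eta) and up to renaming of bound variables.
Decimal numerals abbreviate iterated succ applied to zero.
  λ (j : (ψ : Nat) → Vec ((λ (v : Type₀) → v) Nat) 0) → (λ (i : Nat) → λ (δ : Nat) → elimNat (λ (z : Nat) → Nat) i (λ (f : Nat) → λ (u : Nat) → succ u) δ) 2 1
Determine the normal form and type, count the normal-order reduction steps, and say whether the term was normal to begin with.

normal form:
  λ (j : (ψ : Nat) → Vec Nat 0) → 3
inferred type:
  (j : (ψ : Nat) → Vec Nat 0) → Nat
normal-order step count: 7
already normal: no
first redex: a beta-redex


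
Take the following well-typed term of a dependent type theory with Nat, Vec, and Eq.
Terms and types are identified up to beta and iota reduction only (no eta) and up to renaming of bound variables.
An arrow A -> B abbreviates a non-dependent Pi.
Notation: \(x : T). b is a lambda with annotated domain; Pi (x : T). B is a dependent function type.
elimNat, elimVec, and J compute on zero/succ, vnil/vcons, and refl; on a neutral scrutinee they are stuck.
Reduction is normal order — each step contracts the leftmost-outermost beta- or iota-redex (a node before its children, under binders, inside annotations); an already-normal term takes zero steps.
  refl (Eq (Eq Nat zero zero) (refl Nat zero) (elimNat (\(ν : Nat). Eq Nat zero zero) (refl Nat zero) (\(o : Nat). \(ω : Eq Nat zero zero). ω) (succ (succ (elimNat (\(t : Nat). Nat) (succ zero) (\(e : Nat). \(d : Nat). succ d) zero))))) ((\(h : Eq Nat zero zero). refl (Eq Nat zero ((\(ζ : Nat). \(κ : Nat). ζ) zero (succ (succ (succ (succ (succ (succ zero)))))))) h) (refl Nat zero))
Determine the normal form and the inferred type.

resulting normal form:
  refl (Eq (Eq Nat zero zero) (refl Nat zero) (refl Nat zero)) (refl (Eq Nat zero zero) (refl Nat zero))
type:
  Eq (Eq (Eq Nat zero zero) (refl Nat zero) (refl Nat zero)) (refl (Eq Nat zero zero) (refl Nat zero)) (refl (Eq Nat zero zero) (refl Nat zero))
observation: the term reaches its normal form after 14 normal-order steps.


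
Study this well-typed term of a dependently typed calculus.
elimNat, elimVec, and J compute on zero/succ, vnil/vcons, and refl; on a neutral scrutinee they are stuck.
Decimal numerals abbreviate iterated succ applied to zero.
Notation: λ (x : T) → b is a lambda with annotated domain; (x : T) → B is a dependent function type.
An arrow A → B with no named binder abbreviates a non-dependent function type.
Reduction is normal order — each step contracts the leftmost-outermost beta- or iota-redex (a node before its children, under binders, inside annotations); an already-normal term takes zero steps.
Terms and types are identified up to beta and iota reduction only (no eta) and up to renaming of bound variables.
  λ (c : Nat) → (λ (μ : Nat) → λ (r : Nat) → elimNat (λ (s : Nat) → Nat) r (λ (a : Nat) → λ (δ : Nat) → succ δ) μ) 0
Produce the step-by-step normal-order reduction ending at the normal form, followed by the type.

normal-order reduction:
  λ (c : Nat) → (λ (μ : Nat) → λ (r : Nat) → elimNat (λ (s : Nat) → Nat) r (λ (a : Nat) → λ (δ : Nat) → succ δ) μ) 0
  ~> λ (c : Nat) → λ (μ : Nat) → elimNat (λ (r : Nat) → Nat) μ (λ (s : Nat) → λ (a : Nat) → succ a) 0
  ~> λ (c : Nat) → λ (μ : Nat) → μ
the term's type:
  Nat → Nat → Nat


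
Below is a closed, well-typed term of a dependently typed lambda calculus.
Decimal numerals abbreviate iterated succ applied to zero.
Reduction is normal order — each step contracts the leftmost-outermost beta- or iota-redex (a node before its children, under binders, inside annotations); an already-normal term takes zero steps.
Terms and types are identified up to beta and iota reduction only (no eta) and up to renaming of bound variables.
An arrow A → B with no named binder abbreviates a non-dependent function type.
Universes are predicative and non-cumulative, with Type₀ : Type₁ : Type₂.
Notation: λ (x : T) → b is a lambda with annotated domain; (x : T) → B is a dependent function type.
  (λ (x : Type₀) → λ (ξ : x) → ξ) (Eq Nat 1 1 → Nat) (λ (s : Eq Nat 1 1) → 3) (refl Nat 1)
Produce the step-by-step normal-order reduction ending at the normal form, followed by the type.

reduction (normal order):
  (λ (x : Type₀) → λ (ξ : x) → ξ) (Eq Nat 1 1 → Nat) (λ (s : Eq Nat 1 1) → 3) (refl Nat 1)
  ~> (λ (x : Eq Nat 1 1 → Nat) → x) (λ (ξ : Eq Nat 1 1) → 3) (refl Nat 1)
  ~> (λ (x : Eq Nat 1 1) → 3) (refl Nat 1)
  ~> 3
inferred type:
  Nat


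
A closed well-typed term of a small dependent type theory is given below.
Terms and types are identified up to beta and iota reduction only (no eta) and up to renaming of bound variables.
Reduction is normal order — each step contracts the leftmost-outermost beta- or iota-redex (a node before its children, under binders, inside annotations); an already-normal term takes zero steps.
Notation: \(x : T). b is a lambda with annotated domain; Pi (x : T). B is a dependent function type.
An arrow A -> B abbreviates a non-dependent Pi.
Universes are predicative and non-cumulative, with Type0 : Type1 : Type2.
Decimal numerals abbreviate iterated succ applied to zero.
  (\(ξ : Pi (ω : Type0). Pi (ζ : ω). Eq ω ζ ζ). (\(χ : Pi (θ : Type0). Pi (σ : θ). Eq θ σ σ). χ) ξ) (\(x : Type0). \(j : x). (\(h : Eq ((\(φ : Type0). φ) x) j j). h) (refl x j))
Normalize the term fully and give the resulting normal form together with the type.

resulting normal form:
  \(ξ : Type0). \(ω : ξ). refl ξ ω
inferred type:
  Pi (ξ : Type0). Pi (ω : ξ). Eq ξ ω ω


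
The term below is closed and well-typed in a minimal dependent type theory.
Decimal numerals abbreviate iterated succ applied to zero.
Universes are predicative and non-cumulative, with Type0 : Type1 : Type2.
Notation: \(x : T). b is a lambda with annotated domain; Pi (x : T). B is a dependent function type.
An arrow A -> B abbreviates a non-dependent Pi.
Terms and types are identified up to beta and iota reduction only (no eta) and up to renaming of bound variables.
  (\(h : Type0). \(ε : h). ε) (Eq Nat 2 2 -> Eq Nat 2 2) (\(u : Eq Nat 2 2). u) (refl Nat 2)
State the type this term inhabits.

inferred type:
  Eq Nat 2 2


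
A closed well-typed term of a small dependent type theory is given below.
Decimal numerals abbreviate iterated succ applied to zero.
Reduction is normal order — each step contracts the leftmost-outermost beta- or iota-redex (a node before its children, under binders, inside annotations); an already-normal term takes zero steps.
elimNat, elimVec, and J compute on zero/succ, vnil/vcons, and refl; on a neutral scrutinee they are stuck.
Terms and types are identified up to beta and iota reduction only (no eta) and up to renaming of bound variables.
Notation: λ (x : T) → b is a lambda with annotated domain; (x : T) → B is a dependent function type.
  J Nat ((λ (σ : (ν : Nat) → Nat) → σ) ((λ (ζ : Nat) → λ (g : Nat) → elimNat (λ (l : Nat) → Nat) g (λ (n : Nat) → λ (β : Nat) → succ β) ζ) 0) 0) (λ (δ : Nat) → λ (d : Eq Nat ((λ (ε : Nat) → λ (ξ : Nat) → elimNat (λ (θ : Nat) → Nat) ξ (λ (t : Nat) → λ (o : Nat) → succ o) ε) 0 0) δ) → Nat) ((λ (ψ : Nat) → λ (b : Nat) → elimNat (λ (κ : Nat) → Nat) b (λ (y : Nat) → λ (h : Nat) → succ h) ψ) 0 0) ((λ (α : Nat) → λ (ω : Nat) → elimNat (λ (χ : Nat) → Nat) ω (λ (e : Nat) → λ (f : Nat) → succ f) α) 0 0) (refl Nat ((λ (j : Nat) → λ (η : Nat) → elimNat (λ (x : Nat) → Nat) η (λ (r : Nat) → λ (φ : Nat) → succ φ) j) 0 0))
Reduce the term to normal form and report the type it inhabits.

resulting normal form:
  0
the term's type:
  Nat
observation: the first redex contracted is a J iota-redex; the normal form is reached in 4 normal-order steps.


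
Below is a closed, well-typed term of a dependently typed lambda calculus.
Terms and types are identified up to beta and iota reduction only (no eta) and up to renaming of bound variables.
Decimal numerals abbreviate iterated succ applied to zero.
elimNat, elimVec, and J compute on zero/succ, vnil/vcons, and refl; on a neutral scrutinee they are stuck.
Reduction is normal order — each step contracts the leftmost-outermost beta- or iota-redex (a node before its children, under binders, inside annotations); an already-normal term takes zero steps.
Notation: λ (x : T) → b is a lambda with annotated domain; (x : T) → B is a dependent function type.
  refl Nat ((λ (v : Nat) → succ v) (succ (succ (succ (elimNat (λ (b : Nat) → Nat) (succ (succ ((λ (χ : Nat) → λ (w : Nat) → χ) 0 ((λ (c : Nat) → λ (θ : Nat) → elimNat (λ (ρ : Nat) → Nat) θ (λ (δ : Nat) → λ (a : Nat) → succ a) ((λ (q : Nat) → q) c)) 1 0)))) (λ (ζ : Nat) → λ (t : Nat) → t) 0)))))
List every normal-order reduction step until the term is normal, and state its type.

reduction (normal order):
  refl Nat ((λ (v : Nat) → succ v) (succ (succ (succ (elimNat (λ (b : Nat) → Nat) (succ (succ ((λ (χ : Nat) → λ (w : Nat) → χ) 0 ((λ (c : Nat) → λ (θ : Nat) → elimNat (λ (ρ : Nat) → Nat) θ (λ (δ : Nat) → λ (a : Nat) → succ a) ((λ (q : Nat) → q) c)) 1 0)))) (λ (ζ : Nat) → λ (t : Nat) → t) 0)))))
  ~> refl Nat (succ (succ (succ (succ (elimNat (λ (v : Nat) → Nat) (succ (succ ((λ (b : Nat) → λ (χ : Nat) → b) 0 ((λ (w : Nat) → λ (c : Nat) → elimNat (λ (θ : Nat) → Nat) c (λ (ρ : Nat) → λ (δ : Nat) → succ δ) ((λ (a : Nat) → a) w)) 1 0)))) (λ (q : Nat) → λ (ζ : Nat) → ζ) 0)))))
  ~> refl Nat (succ (succ (succ (succ (succ (succ ((λ (v : Nat) → λ (b : Nat) → v) 0 ((λ (χ : Nat) → λ (w : Nat) → elimNat (λ (c : Nat) → Nat) w (λ (θ : Nat) → λ (ρ : Nat) → succ ρ) ((λ (δ : Nat) → δ) χ)) 1 0))))))))
  ~> refl Nat (succ (succ (succ (succ (succ (succ ((λ (v : Nat) → 0) ((λ (b : Nat) → λ (χ : Nat) → elimNat (λ (w : Nat) → Nat) χ (λ (c : Nat) → λ (θ : Nat) → succ θ) ((λ (ρ : Nat) → ρ) b)) 1 0))))))))
  ~> refl Nat 6
type:
  Eq Nat 6 6


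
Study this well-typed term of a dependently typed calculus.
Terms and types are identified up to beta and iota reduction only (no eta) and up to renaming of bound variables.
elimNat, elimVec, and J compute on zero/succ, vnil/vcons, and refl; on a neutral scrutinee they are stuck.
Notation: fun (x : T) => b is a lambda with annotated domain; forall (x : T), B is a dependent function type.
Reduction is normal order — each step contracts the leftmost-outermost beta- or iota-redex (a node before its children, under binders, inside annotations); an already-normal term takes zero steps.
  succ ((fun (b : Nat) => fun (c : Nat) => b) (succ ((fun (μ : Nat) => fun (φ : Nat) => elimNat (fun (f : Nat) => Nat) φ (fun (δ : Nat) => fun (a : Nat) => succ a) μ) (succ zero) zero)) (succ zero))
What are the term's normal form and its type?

resulting normal form:
  succ (succ (succ zero))
the term's type:
  Nat


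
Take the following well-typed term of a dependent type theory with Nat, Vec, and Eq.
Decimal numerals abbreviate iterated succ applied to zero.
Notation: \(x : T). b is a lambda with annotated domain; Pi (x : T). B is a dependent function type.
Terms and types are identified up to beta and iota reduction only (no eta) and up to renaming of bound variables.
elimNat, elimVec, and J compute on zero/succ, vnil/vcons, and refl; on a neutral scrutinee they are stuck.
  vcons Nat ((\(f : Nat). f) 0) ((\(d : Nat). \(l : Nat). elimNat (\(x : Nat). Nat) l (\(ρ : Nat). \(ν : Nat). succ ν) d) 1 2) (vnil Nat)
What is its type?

type:
  Vec Nat 1


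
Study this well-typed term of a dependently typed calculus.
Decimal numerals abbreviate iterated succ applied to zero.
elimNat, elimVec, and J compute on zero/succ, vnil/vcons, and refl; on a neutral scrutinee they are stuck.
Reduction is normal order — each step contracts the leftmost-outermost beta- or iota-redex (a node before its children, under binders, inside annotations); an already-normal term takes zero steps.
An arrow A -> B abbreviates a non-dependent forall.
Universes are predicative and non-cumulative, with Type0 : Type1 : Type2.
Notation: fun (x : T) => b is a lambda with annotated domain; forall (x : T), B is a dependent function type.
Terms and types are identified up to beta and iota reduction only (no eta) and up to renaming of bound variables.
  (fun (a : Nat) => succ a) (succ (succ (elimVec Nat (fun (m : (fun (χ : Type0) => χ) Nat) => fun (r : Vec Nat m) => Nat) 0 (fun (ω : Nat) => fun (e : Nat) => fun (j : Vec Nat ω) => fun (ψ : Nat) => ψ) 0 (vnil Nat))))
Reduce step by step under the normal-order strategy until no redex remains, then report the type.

reduction (normal order):
  (fun (a : Nat) => succ a) (succ (succ (elimVec Nat (fun (m : (fun (χ : Type0) => χ) Nat) => fun (r : Vec Nat m) => Nat) 0 (fun (ω : Nat) => fun (e : Nat) => fun (j : Vec Nat ω) => fun (ψ : Nat) => ψ) 0 (vnil Nat))))
  ~> succ (succ (succ (elimVec Nat (fun (a : (fun (m : Type0) => m) Nat) => fun (χ : Vec Nat a) => Nat) 0 (fun (r : Nat) => fun (ω : Nat) => fun (e : Vec Nat r) => fun (j : Nat) => j) 0 (vnil Nat))))
  ~> 3
the term's type:
  Nat


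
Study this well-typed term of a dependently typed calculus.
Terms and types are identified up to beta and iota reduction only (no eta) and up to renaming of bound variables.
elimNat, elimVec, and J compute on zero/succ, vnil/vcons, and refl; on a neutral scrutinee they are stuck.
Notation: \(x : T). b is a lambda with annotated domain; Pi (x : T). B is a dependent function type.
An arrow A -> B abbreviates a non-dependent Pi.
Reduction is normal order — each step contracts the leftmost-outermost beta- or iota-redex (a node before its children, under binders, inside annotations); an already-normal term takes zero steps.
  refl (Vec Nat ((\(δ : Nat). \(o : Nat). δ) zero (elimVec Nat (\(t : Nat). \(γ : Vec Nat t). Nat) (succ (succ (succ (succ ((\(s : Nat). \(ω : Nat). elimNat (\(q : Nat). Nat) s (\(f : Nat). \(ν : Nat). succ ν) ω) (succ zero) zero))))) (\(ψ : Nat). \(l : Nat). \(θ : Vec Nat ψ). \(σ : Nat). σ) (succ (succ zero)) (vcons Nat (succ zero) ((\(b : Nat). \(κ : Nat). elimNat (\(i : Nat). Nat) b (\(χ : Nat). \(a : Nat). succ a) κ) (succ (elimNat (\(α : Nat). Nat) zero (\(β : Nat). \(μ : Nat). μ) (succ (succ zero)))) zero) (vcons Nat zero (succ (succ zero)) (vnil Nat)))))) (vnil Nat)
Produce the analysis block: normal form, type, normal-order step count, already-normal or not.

normal form:
  refl (Vec Nat zero) (vnil Nat)
inferred type:
  Eq (Vec Nat zero) (vnil Nat) (vnil Nat)
normal-order step count: 2
started in normal form: no
first redex: a beta-redex


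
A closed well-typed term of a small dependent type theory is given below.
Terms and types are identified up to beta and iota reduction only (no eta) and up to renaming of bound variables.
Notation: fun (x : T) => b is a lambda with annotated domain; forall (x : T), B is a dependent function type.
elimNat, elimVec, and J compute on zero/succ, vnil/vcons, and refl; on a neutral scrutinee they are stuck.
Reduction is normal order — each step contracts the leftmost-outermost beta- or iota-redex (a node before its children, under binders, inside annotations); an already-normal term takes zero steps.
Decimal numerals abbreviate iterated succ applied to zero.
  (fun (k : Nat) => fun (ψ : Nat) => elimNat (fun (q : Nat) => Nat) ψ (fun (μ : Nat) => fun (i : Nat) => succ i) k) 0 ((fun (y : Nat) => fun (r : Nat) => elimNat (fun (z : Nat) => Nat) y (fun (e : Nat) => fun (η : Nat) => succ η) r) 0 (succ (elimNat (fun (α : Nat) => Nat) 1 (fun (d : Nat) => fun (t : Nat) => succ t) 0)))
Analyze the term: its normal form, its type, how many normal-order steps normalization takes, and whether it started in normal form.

normal form:
  2
inferred type:
  Nat
normal-order step count: 13
already normal: no
first contracted redex: a beta-redex


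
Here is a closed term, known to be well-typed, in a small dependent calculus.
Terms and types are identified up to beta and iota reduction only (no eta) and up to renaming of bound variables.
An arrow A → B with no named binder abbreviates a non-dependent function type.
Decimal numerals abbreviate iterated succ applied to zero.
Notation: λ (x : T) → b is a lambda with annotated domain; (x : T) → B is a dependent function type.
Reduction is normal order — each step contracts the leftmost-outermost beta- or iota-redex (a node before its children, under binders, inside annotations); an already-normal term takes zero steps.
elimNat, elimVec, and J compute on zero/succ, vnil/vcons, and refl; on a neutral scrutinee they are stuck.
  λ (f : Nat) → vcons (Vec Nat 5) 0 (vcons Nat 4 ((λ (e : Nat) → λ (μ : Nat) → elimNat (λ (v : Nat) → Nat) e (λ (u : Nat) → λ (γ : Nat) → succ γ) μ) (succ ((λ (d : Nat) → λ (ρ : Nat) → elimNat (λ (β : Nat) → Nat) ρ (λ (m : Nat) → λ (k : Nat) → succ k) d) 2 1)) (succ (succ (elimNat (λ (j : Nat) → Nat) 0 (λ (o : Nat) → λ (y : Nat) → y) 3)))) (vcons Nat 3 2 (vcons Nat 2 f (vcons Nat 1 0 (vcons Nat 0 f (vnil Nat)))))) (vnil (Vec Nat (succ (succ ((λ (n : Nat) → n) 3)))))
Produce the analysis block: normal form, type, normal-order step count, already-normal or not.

reduced normal form:
  λ (f : Nat) → vcons (Vec Nat 5) 0 (vcons Nat 4 6 (vcons Nat 3 2 (vcons Nat 2 f (vcons Nat 1 0 (vcons Nat 0 f (vnil Nat)))))) (vnil (Vec Nat 5))
inferred type:
  Nat → Vec (Vec Nat 5) 1
reduction steps (normal order): 29
started in normal form: no
first redex: a beta-redex


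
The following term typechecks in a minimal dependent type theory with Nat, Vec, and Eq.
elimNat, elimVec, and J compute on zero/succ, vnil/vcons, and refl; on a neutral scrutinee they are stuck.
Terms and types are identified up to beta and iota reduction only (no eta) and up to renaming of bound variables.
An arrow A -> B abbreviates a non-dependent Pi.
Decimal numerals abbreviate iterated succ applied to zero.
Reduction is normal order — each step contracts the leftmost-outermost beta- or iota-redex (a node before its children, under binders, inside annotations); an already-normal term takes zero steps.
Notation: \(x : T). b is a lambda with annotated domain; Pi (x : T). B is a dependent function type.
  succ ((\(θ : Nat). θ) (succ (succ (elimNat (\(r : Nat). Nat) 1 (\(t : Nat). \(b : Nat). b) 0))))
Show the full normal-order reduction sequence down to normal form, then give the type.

normal-order reduction sequence:
  succ ((\(θ : Nat). θ) (succ (succ (elimNat (\(r : Nat). Nat) 1 (\(t : Nat). \(b : Nat). b) 0))))
  ~> succ (succ (succ (elimNat (\(θ : Nat). Nat) 1 (\(r : Nat). \(t : Nat). t) 0)))
  ~> 4
inferred type:
  Nat


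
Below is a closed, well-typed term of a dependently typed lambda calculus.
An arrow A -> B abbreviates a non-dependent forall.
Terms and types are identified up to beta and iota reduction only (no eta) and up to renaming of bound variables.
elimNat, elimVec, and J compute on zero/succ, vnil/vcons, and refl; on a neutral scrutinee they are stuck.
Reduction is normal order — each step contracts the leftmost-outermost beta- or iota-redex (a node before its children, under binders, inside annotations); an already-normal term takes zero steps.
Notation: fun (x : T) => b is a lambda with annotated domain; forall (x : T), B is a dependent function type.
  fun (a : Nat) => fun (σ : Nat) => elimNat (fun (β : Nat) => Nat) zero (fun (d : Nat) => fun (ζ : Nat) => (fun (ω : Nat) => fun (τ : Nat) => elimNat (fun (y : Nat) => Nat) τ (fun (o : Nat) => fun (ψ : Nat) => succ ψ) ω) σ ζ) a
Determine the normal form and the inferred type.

normal form:
  fun (a : Nat) => fun (σ : Nat) => elimNat (fun (β : Nat) => Nat) zero (fun (d : Nat) => fun (ζ : Nat) => elimNat (fun (ω : Nat) => Nat) ζ (fun (τ : Nat) => fun (y : Nat) => succ y) σ) a
the term's type:
  Nat -> Nat -> Nat


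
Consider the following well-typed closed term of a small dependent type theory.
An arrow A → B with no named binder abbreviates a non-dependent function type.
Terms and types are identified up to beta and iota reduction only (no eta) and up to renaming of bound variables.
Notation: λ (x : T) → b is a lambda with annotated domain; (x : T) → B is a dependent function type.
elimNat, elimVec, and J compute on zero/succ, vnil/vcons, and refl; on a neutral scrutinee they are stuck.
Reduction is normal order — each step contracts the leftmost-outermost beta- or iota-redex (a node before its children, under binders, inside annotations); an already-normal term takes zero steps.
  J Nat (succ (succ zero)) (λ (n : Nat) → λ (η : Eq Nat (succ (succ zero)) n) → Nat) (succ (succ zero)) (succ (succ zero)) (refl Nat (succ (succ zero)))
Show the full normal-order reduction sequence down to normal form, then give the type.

reduction (normal order):
  J Nat (succ (succ zero)) (λ (n : Nat) → λ (η : Eq Nat (succ (succ zero)) n) → Nat) (succ (succ zero)) (succ (succ zero)) (refl Nat (succ (succ zero)))
  ~> succ (succ zero)
type:
  Nat


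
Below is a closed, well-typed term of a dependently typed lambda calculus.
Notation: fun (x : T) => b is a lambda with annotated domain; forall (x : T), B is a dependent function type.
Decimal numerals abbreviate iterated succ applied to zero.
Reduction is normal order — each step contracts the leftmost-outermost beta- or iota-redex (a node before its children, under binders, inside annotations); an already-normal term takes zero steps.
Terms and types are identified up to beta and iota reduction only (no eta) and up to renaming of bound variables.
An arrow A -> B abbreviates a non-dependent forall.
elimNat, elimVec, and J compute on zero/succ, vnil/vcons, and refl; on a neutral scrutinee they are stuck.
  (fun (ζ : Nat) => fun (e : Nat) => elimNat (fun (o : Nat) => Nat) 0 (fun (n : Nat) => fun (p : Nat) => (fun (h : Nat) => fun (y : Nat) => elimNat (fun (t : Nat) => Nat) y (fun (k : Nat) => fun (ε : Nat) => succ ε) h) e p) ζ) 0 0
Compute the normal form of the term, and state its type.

normal form:
  0
the term's type:
  Nat
observation: the term reaches its normal form after 3 normal-order steps.


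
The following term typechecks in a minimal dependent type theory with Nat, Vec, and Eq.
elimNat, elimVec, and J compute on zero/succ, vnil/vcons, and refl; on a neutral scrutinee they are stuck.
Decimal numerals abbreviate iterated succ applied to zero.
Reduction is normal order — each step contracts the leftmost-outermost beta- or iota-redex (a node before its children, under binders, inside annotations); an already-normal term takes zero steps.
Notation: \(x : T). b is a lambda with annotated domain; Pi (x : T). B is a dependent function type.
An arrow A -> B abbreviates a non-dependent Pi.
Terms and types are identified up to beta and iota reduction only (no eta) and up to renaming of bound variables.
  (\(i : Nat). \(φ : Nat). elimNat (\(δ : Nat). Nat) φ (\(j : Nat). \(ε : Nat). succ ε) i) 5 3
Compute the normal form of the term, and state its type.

reduced normal form:
  8
the term's type:
  Nat


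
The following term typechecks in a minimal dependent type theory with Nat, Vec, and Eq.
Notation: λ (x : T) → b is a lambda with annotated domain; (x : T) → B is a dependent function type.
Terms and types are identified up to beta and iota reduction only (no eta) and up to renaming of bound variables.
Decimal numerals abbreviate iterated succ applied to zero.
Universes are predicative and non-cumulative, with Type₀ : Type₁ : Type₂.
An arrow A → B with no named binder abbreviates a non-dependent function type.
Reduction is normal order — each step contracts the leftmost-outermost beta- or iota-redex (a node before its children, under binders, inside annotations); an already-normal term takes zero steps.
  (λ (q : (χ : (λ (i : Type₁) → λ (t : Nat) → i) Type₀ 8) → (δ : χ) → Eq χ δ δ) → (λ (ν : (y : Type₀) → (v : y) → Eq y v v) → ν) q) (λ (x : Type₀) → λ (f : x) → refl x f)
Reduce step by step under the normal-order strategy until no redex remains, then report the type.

reduction (normal order):
  (λ (q : (χ : (λ (i : Type₁) → λ (t : Nat) → i) Type₀ 8) → (δ : χ) → Eq χ δ δ) → (λ (ν : (y : Type₀) → (v : y) → Eq y v v) → ν) q) (λ (x : Type₀) → λ (f : x) → refl x f)
  ~> (λ (q : (χ : Type₀) → (i : χ) → Eq χ i i) → q) (λ (t : Type₀) → λ (δ : t) → refl t δ)
  ~> λ (q : Type₀) → λ (χ : q) → refl q χ
inferred type:
  (q : Type₀) → (χ : q) → Eq q χ χ


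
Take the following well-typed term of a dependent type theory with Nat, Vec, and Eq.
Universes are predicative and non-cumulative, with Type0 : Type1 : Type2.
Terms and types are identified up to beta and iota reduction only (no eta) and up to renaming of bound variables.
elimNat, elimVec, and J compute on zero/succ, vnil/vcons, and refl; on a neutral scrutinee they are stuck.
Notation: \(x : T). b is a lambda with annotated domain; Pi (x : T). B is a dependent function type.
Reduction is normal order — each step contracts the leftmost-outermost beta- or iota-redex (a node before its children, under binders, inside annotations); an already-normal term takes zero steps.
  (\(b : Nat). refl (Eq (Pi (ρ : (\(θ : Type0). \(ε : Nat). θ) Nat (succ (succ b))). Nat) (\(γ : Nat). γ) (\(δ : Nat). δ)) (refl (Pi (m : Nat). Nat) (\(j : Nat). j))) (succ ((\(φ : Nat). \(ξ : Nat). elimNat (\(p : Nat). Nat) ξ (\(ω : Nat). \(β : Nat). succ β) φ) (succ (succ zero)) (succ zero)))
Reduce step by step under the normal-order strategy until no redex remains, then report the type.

normal-order reduction sequence:
  (\(b : Nat). refl (Eq (Pi (ρ : (\(θ : Type0). \(ε : Nat). θ) Nat (succ (succ b))). Nat) (\(γ : Nat). γ) (\(δ : Nat). δ)) (refl (Pi (m : Nat). Nat) (\(j : Nat). j))) (succ ((\(φ : Nat). \(ξ : Nat). elimNat (\(p : Nat). Nat) ξ (\(ω : Nat). \(β : Nat). succ β) φ) (succ (succ zero)) (succ zero)))
  ~> refl (Eq (Pi (b : (\(ρ : Type0). \(θ : Nat). ρ) Nat (succ (succ (succ ((\(ε : Nat). \(γ : Nat). elimNat (\(δ : Nat). Nat) γ (\(m : Nat). \(j : Nat). succ j) ε) (succ (succ zero)) (succ zero)))))). Nat) (\(φ : Nat). φ) (\(ξ : Nat). ξ)) (refl (Pi (p : Nat). Nat) (\(ω : Nat). ω))
  ~> refl (Eq (Pi (b : (\(ρ : Nat). Nat) (succ (succ (succ ((\(θ : Nat). \(ε : Nat). elimNat (\(γ : Nat). Nat) ε (\(δ : Nat). \(m : Nat). succ m) θ) (succ (succ zero)) (succ zero)))))). Nat) (\(j : Nat). j) (\(φ : Nat). φ)) (refl (Pi (ξ : Nat). Nat) (\(p : Nat). p))
  ~> refl (Eq (Pi (b : Nat). Nat) (\(ρ : Nat). ρ) (\(θ : Nat). θ)) (refl (Pi (ε : Nat). Nat) (\(γ : Nat). γ))
the term's type:
  Eq (Eq (Pi (b : Nat). Nat) (\(ρ : Nat). ρ) (\(θ : Nat). θ)) (refl (Pi (ε : Nat). Nat) (\(γ : Nat). γ)) (refl (Pi (δ : Nat). Nat) (\(m : Nat). m))


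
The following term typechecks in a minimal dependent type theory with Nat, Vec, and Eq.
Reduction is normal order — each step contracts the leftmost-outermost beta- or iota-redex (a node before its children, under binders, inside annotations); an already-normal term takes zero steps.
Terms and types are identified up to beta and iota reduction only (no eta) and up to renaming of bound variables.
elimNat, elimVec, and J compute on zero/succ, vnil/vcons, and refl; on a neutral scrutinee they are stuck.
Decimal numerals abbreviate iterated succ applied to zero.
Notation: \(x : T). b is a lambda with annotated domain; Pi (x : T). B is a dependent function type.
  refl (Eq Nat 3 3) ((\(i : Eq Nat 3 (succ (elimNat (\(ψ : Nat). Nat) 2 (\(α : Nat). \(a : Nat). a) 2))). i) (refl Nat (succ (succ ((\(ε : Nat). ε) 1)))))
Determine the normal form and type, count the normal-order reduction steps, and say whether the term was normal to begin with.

resulting normal form:
  refl (Eq Nat 3 3) (refl Nat 3)
type:
  Eq (Eq Nat 3 3) (refl Nat 3) (refl Nat 3)
reduction steps (normal order): 2
already normal: no
first redex: a beta-redex


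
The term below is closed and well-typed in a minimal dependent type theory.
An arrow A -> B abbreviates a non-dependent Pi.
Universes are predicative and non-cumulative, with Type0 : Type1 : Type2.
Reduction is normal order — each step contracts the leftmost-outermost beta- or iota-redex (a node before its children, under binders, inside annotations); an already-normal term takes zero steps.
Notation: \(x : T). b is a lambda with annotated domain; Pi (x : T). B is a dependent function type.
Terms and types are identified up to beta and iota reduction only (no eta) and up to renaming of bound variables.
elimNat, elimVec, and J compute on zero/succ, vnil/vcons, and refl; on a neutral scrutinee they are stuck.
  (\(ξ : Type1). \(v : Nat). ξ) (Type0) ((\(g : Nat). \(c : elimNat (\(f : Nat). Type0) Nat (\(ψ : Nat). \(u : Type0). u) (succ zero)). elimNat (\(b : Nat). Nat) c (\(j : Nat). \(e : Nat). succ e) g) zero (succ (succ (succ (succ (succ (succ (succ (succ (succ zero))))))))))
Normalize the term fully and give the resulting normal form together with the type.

reduced normal form:
  Type0
type:
  Type1
observation: 2 normal-order steps separate the term from its normal form.
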